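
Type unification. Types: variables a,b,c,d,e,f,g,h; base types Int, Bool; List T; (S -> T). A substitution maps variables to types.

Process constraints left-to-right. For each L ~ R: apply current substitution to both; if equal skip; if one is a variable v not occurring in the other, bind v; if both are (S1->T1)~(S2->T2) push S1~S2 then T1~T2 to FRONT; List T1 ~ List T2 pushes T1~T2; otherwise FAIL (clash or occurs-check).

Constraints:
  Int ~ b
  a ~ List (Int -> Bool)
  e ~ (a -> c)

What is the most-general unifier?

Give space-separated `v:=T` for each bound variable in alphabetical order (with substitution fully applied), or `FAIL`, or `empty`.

Answer: a:=List (Int -> Bool) b:=Int e:=(List (Int -> Bool) -> c)

Derivation:
step 1: unify Int ~ b  [subst: {-} | 2 pending]
  bind b := Int
step 2: unify a ~ List (Int -> Bool)  [subst: {b:=Int} | 1 pending]
  bind a := List (Int -> Bool)
step 3: unify e ~ (List (Int -> Bool) -> c)  [subst: {b:=Int, a:=List (Int -> Bool)} | 0 pending]
  bind e := (List (Int -> Bool) -> c)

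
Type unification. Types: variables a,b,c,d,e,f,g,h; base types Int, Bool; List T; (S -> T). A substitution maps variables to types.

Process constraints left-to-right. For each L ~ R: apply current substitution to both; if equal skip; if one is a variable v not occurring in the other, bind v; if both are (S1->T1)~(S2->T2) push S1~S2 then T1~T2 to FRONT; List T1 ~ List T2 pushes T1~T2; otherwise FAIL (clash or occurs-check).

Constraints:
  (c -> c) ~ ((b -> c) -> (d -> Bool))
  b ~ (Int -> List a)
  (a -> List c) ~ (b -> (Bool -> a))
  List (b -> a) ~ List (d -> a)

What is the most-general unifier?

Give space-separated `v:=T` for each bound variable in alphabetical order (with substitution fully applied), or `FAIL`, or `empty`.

Answer: FAIL

Derivation:
step 1: unify (c -> c) ~ ((b -> c) -> (d -> Bool))  [subst: {-} | 3 pending]
  -> decompose arrow: push c~(b -> c), c~(d -> Bool)
step 2: unify c ~ (b -> c)  [subst: {-} | 4 pending]
  occurs-check fail: c in (b -> c)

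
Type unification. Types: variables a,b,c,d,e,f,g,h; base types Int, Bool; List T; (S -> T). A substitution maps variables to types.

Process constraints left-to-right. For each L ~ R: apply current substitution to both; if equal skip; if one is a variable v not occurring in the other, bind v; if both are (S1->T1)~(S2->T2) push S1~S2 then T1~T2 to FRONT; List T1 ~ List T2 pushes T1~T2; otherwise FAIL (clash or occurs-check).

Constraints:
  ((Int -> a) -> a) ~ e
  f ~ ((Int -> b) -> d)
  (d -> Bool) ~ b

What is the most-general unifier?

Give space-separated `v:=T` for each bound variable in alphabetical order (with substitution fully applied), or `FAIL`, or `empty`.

step 1: unify ((Int -> a) -> a) ~ e  [subst: {-} | 2 pending]
  bind e := ((Int -> a) -> a)
step 2: unify f ~ ((Int -> b) -> d)  [subst: {e:=((Int -> a) -> a)} | 1 pending]
  bind f := ((Int -> b) -> d)
step 3: unify (d -> Bool) ~ b  [subst: {e:=((Int -> a) -> a), f:=((Int -> b) -> d)} | 0 pending]
  bind b := (d -> Bool)

Answer: b:=(d -> Bool) e:=((Int -> a) -> a) f:=((Int -> (d -> Bool)) -> d)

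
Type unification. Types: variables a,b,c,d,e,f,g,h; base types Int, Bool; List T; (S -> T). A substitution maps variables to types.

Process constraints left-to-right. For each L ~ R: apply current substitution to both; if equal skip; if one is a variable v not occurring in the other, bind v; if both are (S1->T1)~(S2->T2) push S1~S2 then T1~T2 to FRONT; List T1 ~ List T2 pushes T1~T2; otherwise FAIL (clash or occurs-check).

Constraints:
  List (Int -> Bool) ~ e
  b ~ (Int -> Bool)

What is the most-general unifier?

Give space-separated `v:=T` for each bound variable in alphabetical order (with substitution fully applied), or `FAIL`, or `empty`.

step 1: unify List (Int -> Bool) ~ e  [subst: {-} | 1 pending]
  bind e := List (Int -> Bool)
step 2: unify b ~ (Int -> Bool)  [subst: {e:=List (Int -> Bool)} | 0 pending]
  bind b := (Int -> Bool)

Answer: b:=(Int -> Bool) e:=List (Int -> Bool)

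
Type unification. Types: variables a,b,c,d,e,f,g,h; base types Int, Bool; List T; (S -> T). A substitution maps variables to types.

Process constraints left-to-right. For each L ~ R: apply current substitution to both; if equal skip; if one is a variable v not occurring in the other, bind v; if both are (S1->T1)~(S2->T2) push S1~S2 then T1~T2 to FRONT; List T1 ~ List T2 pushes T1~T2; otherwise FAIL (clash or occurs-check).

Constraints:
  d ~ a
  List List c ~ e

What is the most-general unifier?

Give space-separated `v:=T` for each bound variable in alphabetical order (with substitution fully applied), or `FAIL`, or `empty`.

Answer: d:=a e:=List List c

Derivation:
step 1: unify d ~ a  [subst: {-} | 1 pending]
  bind d := a
step 2: unify List List c ~ e  [subst: {d:=a} | 0 pending]
  bind e := List List c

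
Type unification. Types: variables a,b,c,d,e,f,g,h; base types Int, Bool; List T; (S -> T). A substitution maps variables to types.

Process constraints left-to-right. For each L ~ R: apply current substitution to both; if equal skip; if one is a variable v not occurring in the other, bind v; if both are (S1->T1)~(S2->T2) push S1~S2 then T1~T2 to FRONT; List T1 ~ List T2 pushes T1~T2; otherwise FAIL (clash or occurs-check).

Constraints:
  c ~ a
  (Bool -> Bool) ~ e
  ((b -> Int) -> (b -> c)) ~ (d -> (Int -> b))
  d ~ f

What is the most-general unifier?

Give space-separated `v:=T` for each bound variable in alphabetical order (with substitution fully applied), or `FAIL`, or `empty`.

step 1: unify c ~ a  [subst: {-} | 3 pending]
  bind c := a
step 2: unify (Bool -> Bool) ~ e  [subst: {c:=a} | 2 pending]
  bind e := (Bool -> Bool)
step 3: unify ((b -> Int) -> (b -> a)) ~ (d -> (Int -> b))  [subst: {c:=a, e:=(Bool -> Bool)} | 1 pending]
  -> decompose arrow: push (b -> Int)~d, (b -> a)~(Int -> b)
step 4: unify (b -> Int) ~ d  [subst: {c:=a, e:=(Bool -> Bool)} | 2 pending]
  bind d := (b -> Int)
step 5: unify (b -> a) ~ (Int -> b)  [subst: {c:=a, e:=(Bool -> Bool), d:=(b -> Int)} | 1 pending]
  -> decompose arrow: push b~Int, a~b
step 6: unify b ~ Int  [subst: {c:=a, e:=(Bool -> Bool), d:=(b -> Int)} | 2 pending]
  bind b := Int
step 7: unify a ~ Int  [subst: {c:=a, e:=(Bool -> Bool), d:=(b -> Int), b:=Int} | 1 pending]
  bind a := Int
step 8: unify (Int -> Int) ~ f  [subst: {c:=a, e:=(Bool -> Bool), d:=(b -> Int), b:=Int, a:=Int} | 0 pending]
  bind f := (Int -> Int)

Answer: a:=Int b:=Int c:=Int d:=(Int -> Int) e:=(Bool -> Bool) f:=(Int -> Int)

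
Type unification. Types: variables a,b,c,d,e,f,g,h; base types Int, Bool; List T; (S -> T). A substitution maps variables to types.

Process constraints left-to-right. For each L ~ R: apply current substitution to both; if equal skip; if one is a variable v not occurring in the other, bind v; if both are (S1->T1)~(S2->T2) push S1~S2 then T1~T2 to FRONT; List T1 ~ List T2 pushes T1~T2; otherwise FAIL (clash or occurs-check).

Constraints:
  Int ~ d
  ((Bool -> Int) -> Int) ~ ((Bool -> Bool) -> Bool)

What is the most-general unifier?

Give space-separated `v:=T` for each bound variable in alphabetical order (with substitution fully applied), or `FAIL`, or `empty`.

Answer: FAIL

Derivation:
step 1: unify Int ~ d  [subst: {-} | 1 pending]
  bind d := Int
step 2: unify ((Bool -> Int) -> Int) ~ ((Bool -> Bool) -> Bool)  [subst: {d:=Int} | 0 pending]
  -> decompose arrow: push (Bool -> Int)~(Bool -> Bool), Int~Bool
step 3: unify (Bool -> Int) ~ (Bool -> Bool)  [subst: {d:=Int} | 1 pending]
  -> decompose arrow: push Bool~Bool, Int~Bool
step 4: unify Bool ~ Bool  [subst: {d:=Int} | 2 pending]
  -> identical, skip
step 5: unify Int ~ Bool  [subst: {d:=Int} | 1 pending]
  clash: Int vs Bool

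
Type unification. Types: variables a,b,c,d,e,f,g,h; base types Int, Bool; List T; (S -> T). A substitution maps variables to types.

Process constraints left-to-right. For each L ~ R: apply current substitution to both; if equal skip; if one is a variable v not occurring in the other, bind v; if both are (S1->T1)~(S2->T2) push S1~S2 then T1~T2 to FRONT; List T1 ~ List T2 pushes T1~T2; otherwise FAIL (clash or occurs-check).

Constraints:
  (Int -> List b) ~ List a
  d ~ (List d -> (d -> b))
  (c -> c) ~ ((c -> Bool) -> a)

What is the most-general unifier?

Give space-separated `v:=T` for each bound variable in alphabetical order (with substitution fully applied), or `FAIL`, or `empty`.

Answer: FAIL

Derivation:
step 1: unify (Int -> List b) ~ List a  [subst: {-} | 2 pending]
  clash: (Int -> List b) vs List a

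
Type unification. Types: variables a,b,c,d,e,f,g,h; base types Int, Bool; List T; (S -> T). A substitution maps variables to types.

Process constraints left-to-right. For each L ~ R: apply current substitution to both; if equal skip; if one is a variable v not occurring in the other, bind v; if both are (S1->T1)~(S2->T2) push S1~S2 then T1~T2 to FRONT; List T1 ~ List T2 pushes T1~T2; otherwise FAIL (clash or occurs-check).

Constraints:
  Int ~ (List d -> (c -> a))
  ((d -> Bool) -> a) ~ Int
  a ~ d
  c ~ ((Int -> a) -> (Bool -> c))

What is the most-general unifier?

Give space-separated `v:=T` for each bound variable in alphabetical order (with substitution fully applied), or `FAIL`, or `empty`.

step 1: unify Int ~ (List d -> (c -> a))  [subst: {-} | 3 pending]
  clash: Int vs (List d -> (c -> a))

Answer: FAIL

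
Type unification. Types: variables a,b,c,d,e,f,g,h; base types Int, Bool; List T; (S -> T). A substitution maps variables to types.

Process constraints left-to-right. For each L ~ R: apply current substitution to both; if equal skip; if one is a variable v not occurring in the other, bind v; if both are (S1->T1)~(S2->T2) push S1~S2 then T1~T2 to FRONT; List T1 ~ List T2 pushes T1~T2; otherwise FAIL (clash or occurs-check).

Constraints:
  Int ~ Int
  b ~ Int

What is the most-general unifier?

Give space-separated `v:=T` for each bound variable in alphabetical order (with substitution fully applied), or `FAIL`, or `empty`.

step 1: unify Int ~ Int  [subst: {-} | 1 pending]
  -> identical, skip
step 2: unify b ~ Int  [subst: {-} | 0 pending]
  bind b := Int

Answer: b:=Int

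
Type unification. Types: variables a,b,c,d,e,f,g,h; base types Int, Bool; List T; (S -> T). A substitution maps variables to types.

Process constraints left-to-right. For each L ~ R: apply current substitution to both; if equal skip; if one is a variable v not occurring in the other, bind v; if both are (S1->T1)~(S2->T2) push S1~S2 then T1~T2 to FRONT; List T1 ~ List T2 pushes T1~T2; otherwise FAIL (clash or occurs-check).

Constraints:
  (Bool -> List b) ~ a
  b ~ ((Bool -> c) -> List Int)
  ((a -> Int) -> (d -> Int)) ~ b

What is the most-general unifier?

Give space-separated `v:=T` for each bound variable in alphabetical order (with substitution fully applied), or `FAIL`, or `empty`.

step 1: unify (Bool -> List b) ~ a  [subst: {-} | 2 pending]
  bind a := (Bool -> List b)
step 2: unify b ~ ((Bool -> c) -> List Int)  [subst: {a:=(Bool -> List b)} | 1 pending]
  bind b := ((Bool -> c) -> List Int)
step 3: unify (((Bool -> List ((Bool -> c) -> List Int)) -> Int) -> (d -> Int)) ~ ((Bool -> c) -> List Int)  [subst: {a:=(Bool -> List b), b:=((Bool -> c) -> List Int)} | 0 pending]
  -> decompose arrow: push ((Bool -> List ((Bool -> c) -> List Int)) -> Int)~(Bool -> c), (d -> Int)~List Int
step 4: unify ((Bool -> List ((Bool -> c) -> List Int)) -> Int) ~ (Bool -> c)  [subst: {a:=(Bool -> List b), b:=((Bool -> c) -> List Int)} | 1 pending]
  -> decompose arrow: push (Bool -> List ((Bool -> c) -> List Int))~Bool, Int~c
step 5: unify (Bool -> List ((Bool -> c) -> List Int)) ~ Bool  [subst: {a:=(Bool -> List b), b:=((Bool -> c) -> List Int)} | 2 pending]
  clash: (Bool -> List ((Bool -> c) -> List Int)) vs Bool

Answer: FAIL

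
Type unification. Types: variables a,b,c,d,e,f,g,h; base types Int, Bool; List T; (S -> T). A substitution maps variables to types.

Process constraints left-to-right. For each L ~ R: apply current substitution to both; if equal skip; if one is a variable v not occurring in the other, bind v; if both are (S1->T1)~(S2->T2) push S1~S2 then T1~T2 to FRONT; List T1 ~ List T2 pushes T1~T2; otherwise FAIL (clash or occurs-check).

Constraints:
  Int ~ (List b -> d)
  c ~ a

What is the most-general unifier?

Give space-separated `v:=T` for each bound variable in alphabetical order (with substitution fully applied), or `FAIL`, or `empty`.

Answer: FAIL

Derivation:
step 1: unify Int ~ (List b -> d)  [subst: {-} | 1 pending]
  clash: Int vs (List b -> d)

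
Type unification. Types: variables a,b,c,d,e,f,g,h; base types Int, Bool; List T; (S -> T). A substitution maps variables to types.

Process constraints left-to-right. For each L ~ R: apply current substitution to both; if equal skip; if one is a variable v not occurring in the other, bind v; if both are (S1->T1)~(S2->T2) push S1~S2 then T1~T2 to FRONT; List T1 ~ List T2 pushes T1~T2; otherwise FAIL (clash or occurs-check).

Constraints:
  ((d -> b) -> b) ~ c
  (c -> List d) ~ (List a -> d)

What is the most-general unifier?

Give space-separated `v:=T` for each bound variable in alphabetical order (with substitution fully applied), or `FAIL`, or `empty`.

Answer: FAIL

Derivation:
step 1: unify ((d -> b) -> b) ~ c  [subst: {-} | 1 pending]
  bind c := ((d -> b) -> b)
step 2: unify (((d -> b) -> b) -> List d) ~ (List a -> d)  [subst: {c:=((d -> b) -> b)} | 0 pending]
  -> decompose arrow: push ((d -> b) -> b)~List a, List d~d
step 3: unify ((d -> b) -> b) ~ List a  [subst: {c:=((d -> b) -> b)} | 1 pending]
  clash: ((d -> b) -> b) vs List a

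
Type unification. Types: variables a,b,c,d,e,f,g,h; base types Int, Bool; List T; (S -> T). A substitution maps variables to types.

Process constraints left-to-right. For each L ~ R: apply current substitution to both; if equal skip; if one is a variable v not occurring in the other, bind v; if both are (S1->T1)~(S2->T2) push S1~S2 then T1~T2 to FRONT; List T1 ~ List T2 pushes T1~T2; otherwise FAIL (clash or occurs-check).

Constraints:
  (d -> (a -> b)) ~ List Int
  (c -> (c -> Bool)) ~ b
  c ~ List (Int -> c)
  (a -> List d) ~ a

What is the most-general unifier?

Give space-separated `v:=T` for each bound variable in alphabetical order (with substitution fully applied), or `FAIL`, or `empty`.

Answer: FAIL

Derivation:
step 1: unify (d -> (a -> b)) ~ List Int  [subst: {-} | 3 pending]
  clash: (d -> (a -> b)) vs List Int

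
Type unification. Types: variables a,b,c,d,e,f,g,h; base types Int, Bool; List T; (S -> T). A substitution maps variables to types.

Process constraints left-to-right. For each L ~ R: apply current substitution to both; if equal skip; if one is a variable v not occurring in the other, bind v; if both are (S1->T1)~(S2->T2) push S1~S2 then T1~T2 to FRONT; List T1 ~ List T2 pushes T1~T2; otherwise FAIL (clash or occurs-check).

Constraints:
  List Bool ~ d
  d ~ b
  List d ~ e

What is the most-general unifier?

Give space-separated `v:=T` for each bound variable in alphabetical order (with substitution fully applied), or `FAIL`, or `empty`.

Answer: b:=List Bool d:=List Bool e:=List List Bool

Derivation:
step 1: unify List Bool ~ d  [subst: {-} | 2 pending]
  bind d := List Bool
step 2: unify List Bool ~ b  [subst: {d:=List Bool} | 1 pending]
  bind b := List Bool
step 3: unify List List Bool ~ e  [subst: {d:=List Bool, b:=List Bool} | 0 pending]
  bind e := List List Bool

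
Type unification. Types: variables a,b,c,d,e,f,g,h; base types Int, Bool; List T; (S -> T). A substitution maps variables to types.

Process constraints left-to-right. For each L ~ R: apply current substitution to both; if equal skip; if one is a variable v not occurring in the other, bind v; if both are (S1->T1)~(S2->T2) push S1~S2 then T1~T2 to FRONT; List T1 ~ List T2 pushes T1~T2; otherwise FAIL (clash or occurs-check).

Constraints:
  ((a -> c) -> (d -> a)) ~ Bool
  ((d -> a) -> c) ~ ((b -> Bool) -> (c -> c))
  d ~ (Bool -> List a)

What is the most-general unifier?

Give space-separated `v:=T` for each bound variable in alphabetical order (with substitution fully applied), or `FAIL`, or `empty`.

step 1: unify ((a -> c) -> (d -> a)) ~ Bool  [subst: {-} | 2 pending]
  clash: ((a -> c) -> (d -> a)) vs Bool

Answer: FAIL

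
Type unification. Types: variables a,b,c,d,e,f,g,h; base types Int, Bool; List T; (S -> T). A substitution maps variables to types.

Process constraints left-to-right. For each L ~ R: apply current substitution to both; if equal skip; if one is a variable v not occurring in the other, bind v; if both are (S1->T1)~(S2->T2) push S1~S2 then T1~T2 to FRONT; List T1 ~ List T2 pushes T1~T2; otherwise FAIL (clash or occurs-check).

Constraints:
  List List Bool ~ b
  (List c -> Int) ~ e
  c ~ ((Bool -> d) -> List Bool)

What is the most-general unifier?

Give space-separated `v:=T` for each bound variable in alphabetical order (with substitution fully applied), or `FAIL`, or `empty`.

step 1: unify List List Bool ~ b  [subst: {-} | 2 pending]
  bind b := List List Bool
step 2: unify (List c -> Int) ~ e  [subst: {b:=List List Bool} | 1 pending]
  bind e := (List c -> Int)
step 3: unify c ~ ((Bool -> d) -> List Bool)  [subst: {b:=List List Bool, e:=(List c -> Int)} | 0 pending]
  bind c := ((Bool -> d) -> List Bool)

Answer: b:=List List Bool c:=((Bool -> d) -> List Bool) e:=(List ((Bool -> d) -> List Bool) -> Int)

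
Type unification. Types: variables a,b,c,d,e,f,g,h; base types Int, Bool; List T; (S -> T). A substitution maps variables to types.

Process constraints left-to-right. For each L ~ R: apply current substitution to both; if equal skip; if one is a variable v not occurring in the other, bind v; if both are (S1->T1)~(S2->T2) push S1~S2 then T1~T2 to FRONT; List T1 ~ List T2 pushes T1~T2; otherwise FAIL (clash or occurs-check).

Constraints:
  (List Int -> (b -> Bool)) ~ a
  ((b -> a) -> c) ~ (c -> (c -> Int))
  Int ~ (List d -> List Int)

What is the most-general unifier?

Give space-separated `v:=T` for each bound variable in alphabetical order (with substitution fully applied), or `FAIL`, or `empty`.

Answer: FAIL

Derivation:
step 1: unify (List Int -> (b -> Bool)) ~ a  [subst: {-} | 2 pending]
  bind a := (List Int -> (b -> Bool))
step 2: unify ((b -> (List Int -> (b -> Bool))) -> c) ~ (c -> (c -> Int))  [subst: {a:=(List Int -> (b -> Bool))} | 1 pending]
  -> decompose arrow: push (b -> (List Int -> (b -> Bool)))~c, c~(c -> Int)
step 3: unify (b -> (List Int -> (b -> Bool))) ~ c  [subst: {a:=(List Int -> (b -> Bool))} | 2 pending]
  bind c := (b -> (List Int -> (b -> Bool)))
step 4: unify (b -> (List Int -> (b -> Bool))) ~ ((b -> (List Int -> (b -> Bool))) -> Int)  [subst: {a:=(List Int -> (b -> Bool)), c:=(b -> (List Int -> (b -> Bool)))} | 1 pending]
  -> decompose arrow: push b~(b -> (List Int -> (b -> Bool))), (List Int -> (b -> Bool))~Int
step 5: unify b ~ (b -> (List Int -> (b -> Bool)))  [subst: {a:=(List Int -> (b -> Bool)), c:=(b -> (List Int -> (b -> Bool)))} | 2 pending]
  occurs-check fail: b in (b -> (List Int -> (b -> Bool)))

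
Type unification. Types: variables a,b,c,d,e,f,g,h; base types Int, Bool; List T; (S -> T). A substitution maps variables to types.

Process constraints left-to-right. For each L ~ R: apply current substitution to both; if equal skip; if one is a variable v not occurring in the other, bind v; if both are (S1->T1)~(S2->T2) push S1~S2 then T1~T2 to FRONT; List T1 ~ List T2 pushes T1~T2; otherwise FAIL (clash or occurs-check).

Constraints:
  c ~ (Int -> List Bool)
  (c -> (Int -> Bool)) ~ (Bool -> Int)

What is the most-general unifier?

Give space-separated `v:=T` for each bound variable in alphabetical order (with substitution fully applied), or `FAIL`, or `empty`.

Answer: FAIL

Derivation:
step 1: unify c ~ (Int -> List Bool)  [subst: {-} | 1 pending]
  bind c := (Int -> List Bool)
step 2: unify ((Int -> List Bool) -> (Int -> Bool)) ~ (Bool -> Int)  [subst: {c:=(Int -> List Bool)} | 0 pending]
  -> decompose arrow: push (Int -> List Bool)~Bool, (Int -> Bool)~Int
step 3: unify (Int -> List Bool) ~ Bool  [subst: {c:=(Int -> List Bool)} | 1 pending]
  clash: (Int -> List Bool) vs Bool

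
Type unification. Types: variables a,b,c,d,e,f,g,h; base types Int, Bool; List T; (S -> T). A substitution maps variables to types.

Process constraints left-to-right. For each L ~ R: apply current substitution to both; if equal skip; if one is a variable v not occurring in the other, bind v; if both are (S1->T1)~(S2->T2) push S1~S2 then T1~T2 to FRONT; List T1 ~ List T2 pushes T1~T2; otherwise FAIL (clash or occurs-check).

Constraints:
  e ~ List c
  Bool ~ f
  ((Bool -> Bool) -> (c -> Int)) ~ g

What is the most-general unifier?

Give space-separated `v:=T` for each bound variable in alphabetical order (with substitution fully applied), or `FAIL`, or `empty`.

step 1: unify e ~ List c  [subst: {-} | 2 pending]
  bind e := List c
step 2: unify Bool ~ f  [subst: {e:=List c} | 1 pending]
  bind f := Bool
step 3: unify ((Bool -> Bool) -> (c -> Int)) ~ g  [subst: {e:=List c, f:=Bool} | 0 pending]
  bind g := ((Bool -> Bool) -> (c -> Int))

Answer: e:=List c f:=Bool g:=((Bool -> Bool) -> (c -> Int))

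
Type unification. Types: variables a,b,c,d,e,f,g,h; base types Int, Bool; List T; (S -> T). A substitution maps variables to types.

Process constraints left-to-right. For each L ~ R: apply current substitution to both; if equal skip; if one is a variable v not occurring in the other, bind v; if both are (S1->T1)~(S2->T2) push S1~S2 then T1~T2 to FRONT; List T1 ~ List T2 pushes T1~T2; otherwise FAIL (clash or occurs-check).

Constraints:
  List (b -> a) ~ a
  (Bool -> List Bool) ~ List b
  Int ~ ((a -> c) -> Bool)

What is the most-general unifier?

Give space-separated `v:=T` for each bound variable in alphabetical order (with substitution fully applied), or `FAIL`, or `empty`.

step 1: unify List (b -> a) ~ a  [subst: {-} | 2 pending]
  occurs-check fail

Answer: FAIL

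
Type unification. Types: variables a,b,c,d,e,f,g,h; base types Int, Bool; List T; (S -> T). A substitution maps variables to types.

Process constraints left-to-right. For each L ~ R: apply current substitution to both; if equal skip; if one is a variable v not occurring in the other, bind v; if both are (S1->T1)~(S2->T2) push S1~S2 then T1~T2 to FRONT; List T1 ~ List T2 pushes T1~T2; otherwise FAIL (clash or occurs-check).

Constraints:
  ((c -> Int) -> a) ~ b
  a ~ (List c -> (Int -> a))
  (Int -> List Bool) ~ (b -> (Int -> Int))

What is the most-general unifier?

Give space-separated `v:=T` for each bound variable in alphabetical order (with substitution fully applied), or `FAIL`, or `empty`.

step 1: unify ((c -> Int) -> a) ~ b  [subst: {-} | 2 pending]
  bind b := ((c -> Int) -> a)
step 2: unify a ~ (List c -> (Int -> a))  [subst: {b:=((c -> Int) -> a)} | 1 pending]
  occurs-check fail: a in (List c -> (Int -> a))

Answer: FAIL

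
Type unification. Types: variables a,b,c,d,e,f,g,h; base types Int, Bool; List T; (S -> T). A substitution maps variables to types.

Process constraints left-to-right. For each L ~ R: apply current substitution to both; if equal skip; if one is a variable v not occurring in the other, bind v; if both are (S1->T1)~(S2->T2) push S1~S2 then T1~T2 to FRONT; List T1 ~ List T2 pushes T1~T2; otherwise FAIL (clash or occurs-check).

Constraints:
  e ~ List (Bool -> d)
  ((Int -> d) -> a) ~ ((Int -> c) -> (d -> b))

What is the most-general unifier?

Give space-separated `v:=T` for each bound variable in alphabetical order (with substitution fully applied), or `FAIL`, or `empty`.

step 1: unify e ~ List (Bool -> d)  [subst: {-} | 1 pending]
  bind e := List (Bool -> d)
step 2: unify ((Int -> d) -> a) ~ ((Int -> c) -> (d -> b))  [subst: {e:=List (Bool -> d)} | 0 pending]
  -> decompose arrow: push (Int -> d)~(Int -> c), a~(d -> b)
step 3: unify (Int -> d) ~ (Int -> c)  [subst: {e:=List (Bool -> d)} | 1 pending]
  -> decompose arrow: push Int~Int, d~c
step 4: unify Int ~ Int  [subst: {e:=List (Bool -> d)} | 2 pending]
  -> identical, skip
step 5: unify d ~ c  [subst: {e:=List (Bool -> d)} | 1 pending]
  bind d := c
step 6: unify a ~ (c -> b)  [subst: {e:=List (Bool -> d), d:=c} | 0 pending]
  bind a := (c -> b)

Answer: a:=(c -> b) d:=c e:=List (Bool -> c)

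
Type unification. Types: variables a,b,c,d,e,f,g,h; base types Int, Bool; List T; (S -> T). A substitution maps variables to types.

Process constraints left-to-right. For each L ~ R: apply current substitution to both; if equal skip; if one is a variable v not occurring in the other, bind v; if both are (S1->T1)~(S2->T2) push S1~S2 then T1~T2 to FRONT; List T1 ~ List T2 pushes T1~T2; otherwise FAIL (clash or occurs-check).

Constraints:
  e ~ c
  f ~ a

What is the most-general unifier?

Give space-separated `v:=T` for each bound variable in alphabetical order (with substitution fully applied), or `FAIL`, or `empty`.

step 1: unify e ~ c  [subst: {-} | 1 pending]
  bind e := c
step 2: unify f ~ a  [subst: {e:=c} | 0 pending]
  bind f := a

Answer: e:=c f:=a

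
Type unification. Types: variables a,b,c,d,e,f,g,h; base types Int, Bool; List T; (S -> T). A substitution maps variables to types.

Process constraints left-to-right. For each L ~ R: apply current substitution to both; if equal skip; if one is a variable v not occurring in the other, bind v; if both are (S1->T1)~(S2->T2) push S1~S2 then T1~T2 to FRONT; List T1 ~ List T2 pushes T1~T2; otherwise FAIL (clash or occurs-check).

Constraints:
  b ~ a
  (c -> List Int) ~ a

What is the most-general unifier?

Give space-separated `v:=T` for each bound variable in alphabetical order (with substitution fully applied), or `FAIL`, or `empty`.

Answer: a:=(c -> List Int) b:=(c -> List Int)

Derivation:
step 1: unify b ~ a  [subst: {-} | 1 pending]
  bind b := a
step 2: unify (c -> List Int) ~ a  [subst: {b:=a} | 0 pending]
  bind a := (c -> List Int)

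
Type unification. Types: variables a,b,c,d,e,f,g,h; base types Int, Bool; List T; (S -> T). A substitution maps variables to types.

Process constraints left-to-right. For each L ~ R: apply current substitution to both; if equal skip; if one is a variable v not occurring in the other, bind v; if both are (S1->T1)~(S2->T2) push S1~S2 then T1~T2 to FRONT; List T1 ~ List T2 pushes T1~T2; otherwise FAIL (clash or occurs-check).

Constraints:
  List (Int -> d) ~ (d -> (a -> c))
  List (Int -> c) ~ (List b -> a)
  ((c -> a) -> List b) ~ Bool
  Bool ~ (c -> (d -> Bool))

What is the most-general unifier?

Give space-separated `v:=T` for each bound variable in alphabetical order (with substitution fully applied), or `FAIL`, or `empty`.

step 1: unify List (Int -> d) ~ (d -> (a -> c))  [subst: {-} | 3 pending]
  clash: List (Int -> d) vs (d -> (a -> c))

Answer: FAIL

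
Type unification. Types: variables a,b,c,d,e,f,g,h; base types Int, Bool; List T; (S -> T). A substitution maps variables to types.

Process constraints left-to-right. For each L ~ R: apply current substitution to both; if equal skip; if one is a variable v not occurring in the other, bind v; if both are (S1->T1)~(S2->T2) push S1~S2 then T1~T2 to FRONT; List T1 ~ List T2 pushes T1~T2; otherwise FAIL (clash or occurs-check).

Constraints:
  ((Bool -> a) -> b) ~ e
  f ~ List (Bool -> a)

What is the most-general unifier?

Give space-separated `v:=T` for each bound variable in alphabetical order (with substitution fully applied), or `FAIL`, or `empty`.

Answer: e:=((Bool -> a) -> b) f:=List (Bool -> a)

Derivation:
step 1: unify ((Bool -> a) -> b) ~ e  [subst: {-} | 1 pending]
  bind e := ((Bool -> a) -> b)
step 2: unify f ~ List (Bool -> a)  [subst: {e:=((Bool -> a) -> b)} | 0 pending]
  bind f := List (Bool -> a)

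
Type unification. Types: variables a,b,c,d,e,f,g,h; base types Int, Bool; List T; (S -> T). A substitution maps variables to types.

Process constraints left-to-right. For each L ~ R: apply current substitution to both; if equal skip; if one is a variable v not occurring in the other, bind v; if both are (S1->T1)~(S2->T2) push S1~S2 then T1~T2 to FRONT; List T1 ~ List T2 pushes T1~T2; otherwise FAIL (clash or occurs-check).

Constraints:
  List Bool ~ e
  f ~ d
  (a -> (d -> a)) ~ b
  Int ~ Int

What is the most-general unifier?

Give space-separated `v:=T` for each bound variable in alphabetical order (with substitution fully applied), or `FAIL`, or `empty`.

Answer: b:=(a -> (d -> a)) e:=List Bool f:=d

Derivation:
step 1: unify List Bool ~ e  [subst: {-} | 3 pending]
  bind e := List Bool
step 2: unify f ~ d  [subst: {e:=List Bool} | 2 pending]
  bind f := d
step 3: unify (a -> (d -> a)) ~ b  [subst: {e:=List Bool, f:=d} | 1 pending]
  bind b := (a -> (d -> a))
step 4: unify Int ~ Int  [subst: {e:=List Bool, f:=d, b:=(a -> (d -> a))} | 0 pending]
  -> identical, skip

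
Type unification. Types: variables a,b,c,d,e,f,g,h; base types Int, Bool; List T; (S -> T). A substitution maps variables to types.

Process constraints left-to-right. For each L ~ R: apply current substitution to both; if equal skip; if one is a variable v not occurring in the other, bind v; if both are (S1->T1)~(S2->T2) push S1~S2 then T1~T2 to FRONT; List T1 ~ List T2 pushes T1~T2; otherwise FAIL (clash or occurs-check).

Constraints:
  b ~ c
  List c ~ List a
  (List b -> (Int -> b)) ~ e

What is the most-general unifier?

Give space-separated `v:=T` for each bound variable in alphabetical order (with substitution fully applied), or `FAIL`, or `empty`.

step 1: unify b ~ c  [subst: {-} | 2 pending]
  bind b := c
step 2: unify List c ~ List a  [subst: {b:=c} | 1 pending]
  -> decompose List: push c~a
step 3: unify c ~ a  [subst: {b:=c} | 1 pending]
  bind c := a
step 4: unify (List a -> (Int -> a)) ~ e  [subst: {b:=c, c:=a} | 0 pending]
  bind e := (List a -> (Int -> a))

Answer: b:=a c:=a e:=(List a -> (Int -> a))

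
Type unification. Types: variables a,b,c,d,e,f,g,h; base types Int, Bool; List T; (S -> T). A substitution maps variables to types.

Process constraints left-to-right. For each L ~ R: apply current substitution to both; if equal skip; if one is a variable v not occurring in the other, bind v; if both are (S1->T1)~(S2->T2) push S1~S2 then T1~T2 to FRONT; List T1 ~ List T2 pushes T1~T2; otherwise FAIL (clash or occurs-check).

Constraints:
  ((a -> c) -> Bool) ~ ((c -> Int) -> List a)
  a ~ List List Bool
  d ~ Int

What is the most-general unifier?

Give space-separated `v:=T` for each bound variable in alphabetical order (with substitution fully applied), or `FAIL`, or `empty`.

step 1: unify ((a -> c) -> Bool) ~ ((c -> Int) -> List a)  [subst: {-} | 2 pending]
  -> decompose arrow: push (a -> c)~(c -> Int), Bool~List a
step 2: unify (a -> c) ~ (c -> Int)  [subst: {-} | 3 pending]
  -> decompose arrow: push a~c, c~Int
step 3: unify a ~ c  [subst: {-} | 4 pending]
  bind a := c
step 4: unify c ~ Int  [subst: {a:=c} | 3 pending]
  bind c := Int
step 5: unify Bool ~ List Int  [subst: {a:=c, c:=Int} | 2 pending]
  clash: Bool vs List Int

Answer: FAIL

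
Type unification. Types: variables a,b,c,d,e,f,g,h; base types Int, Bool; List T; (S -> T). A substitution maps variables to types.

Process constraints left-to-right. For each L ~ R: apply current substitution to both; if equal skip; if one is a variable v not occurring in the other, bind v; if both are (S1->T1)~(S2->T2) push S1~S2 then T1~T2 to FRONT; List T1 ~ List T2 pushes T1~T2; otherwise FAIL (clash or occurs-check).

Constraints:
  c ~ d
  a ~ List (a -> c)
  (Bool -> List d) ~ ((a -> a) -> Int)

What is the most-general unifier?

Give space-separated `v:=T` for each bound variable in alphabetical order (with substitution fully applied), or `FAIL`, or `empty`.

step 1: unify c ~ d  [subst: {-} | 2 pending]
  bind c := d
step 2: unify a ~ List (a -> d)  [subst: {c:=d} | 1 pending]
  occurs-check fail: a in List (a -> d)

Answer: FAIL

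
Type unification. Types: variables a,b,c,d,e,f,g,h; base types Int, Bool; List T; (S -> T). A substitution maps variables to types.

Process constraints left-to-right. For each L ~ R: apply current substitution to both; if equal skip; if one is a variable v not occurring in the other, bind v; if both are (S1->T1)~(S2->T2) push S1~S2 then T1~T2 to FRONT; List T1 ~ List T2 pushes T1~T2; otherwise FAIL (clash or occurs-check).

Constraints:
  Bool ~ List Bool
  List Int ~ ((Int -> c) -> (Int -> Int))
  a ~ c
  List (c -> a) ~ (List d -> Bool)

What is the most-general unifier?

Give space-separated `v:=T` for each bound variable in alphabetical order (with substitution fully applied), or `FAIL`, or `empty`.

Answer: FAIL

Derivation:
step 1: unify Bool ~ List Bool  [subst: {-} | 3 pending]
  clash: Bool vs List Bool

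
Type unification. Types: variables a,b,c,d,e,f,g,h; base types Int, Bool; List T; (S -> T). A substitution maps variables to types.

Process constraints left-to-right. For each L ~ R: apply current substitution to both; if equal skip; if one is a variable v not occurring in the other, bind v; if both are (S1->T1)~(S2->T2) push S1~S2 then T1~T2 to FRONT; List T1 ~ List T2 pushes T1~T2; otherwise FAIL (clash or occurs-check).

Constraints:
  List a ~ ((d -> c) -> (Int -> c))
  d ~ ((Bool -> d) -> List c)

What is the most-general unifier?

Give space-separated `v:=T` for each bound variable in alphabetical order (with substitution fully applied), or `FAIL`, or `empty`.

Answer: FAIL

Derivation:
step 1: unify List a ~ ((d -> c) -> (Int -> c))  [subst: {-} | 1 pending]
  clash: List a vs ((d -> c) -> (Int -> c))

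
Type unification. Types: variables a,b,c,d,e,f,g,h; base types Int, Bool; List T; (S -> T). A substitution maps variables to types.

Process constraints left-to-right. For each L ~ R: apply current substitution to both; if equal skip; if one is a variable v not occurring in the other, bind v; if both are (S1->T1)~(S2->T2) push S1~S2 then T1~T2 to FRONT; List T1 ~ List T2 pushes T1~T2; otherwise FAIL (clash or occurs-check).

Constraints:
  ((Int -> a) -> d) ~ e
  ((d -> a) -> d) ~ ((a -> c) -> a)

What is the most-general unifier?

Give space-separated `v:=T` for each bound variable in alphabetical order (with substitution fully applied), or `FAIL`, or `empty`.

Answer: a:=c d:=c e:=((Int -> c) -> c)

Derivation:
step 1: unify ((Int -> a) -> d) ~ e  [subst: {-} | 1 pending]
  bind e := ((Int -> a) -> d)
step 2: unify ((d -> a) -> d) ~ ((a -> c) -> a)  [subst: {e:=((Int -> a) -> d)} | 0 pending]
  -> decompose arrow: push (d -> a)~(a -> c), d~a
step 3: unify (d -> a) ~ (a -> c)  [subst: {e:=((Int -> a) -> d)} | 1 pending]
  -> decompose arrow: push d~a, a~c
step 4: unify d ~ a  [subst: {e:=((Int -> a) -> d)} | 2 pending]
  bind d := a
step 5: unify a ~ c  [subst: {e:=((Int -> a) -> d), d:=a} | 1 pending]
  bind a := c
step 6: unify c ~ c  [subst: {e:=((Int -> a) -> d), d:=a, a:=c} | 0 pending]
  -> identical, skip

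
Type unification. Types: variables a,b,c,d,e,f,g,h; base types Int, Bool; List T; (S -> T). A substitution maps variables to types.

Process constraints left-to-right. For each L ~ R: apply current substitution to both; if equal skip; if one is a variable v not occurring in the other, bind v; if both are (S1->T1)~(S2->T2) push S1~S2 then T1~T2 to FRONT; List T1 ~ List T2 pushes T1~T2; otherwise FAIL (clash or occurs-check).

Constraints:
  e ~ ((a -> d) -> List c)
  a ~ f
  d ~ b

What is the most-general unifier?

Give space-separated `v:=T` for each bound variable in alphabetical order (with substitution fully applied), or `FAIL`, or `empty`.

step 1: unify e ~ ((a -> d) -> List c)  [subst: {-} | 2 pending]
  bind e := ((a -> d) -> List c)
step 2: unify a ~ f  [subst: {e:=((a -> d) -> List c)} | 1 pending]
  bind a := f
step 3: unify d ~ b  [subst: {e:=((a -> d) -> List c), a:=f} | 0 pending]
  bind d := b

Answer: a:=f d:=b e:=((f -> b) -> List c)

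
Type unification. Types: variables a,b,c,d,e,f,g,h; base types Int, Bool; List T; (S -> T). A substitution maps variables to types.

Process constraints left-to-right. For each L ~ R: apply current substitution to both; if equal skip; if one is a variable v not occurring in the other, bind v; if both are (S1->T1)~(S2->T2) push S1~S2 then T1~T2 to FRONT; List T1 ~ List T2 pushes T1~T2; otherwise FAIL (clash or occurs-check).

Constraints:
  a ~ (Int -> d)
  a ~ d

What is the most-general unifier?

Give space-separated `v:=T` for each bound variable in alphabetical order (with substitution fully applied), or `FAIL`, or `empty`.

step 1: unify a ~ (Int -> d)  [subst: {-} | 1 pending]
  bind a := (Int -> d)
step 2: unify (Int -> d) ~ d  [subst: {a:=(Int -> d)} | 0 pending]
  occurs-check fail

Answer: FAIL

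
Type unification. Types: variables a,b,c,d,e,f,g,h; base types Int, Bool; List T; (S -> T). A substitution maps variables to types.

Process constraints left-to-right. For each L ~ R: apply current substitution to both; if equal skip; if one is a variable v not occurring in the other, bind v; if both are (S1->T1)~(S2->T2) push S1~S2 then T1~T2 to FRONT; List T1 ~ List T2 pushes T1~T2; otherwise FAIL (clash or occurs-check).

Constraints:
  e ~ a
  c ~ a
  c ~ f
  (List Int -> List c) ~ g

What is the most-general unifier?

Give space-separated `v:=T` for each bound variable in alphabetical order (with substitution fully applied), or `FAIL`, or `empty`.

Answer: a:=f c:=f e:=f g:=(List Int -> List f)

Derivation:
step 1: unify e ~ a  [subst: {-} | 3 pending]
  bind e := a
step 2: unify c ~ a  [subst: {e:=a} | 2 pending]
  bind c := a
step 3: unify a ~ f  [subst: {e:=a, c:=a} | 1 pending]
  bind a := f
step 4: unify (List Int -> List f) ~ g  [subst: {e:=a, c:=a, a:=f} | 0 pending]
  bind g := (List Int -> List f)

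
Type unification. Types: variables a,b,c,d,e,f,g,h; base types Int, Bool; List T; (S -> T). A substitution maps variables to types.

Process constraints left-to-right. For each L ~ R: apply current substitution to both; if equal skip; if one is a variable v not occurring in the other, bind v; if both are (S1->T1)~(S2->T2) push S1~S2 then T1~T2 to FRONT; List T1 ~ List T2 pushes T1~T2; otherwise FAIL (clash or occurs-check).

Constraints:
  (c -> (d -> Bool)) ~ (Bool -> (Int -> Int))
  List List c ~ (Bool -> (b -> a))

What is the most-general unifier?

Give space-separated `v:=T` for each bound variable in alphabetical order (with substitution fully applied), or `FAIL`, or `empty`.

step 1: unify (c -> (d -> Bool)) ~ (Bool -> (Int -> Int))  [subst: {-} | 1 pending]
  -> decompose arrow: push c~Bool, (d -> Bool)~(Int -> Int)
step 2: unify c ~ Bool  [subst: {-} | 2 pending]
  bind c := Bool
step 3: unify (d -> Bool) ~ (Int -> Int)  [subst: {c:=Bool} | 1 pending]
  -> decompose arrow: push d~Int, Bool~Int
step 4: unify d ~ Int  [subst: {c:=Bool} | 2 pending]
  bind d := Int
step 5: unify Bool ~ Int  [subst: {c:=Bool, d:=Int} | 1 pending]
  clash: Bool vs Int

Answer: FAIL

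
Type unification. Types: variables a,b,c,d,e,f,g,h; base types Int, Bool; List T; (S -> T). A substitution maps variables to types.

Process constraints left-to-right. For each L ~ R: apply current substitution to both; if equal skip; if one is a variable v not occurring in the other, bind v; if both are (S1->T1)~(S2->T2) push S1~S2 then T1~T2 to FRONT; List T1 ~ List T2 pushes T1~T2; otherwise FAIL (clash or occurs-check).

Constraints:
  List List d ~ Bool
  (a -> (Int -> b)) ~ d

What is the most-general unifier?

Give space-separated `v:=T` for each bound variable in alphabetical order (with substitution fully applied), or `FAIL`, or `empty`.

step 1: unify List List d ~ Bool  [subst: {-} | 1 pending]
  clash: List List d vs Bool

Answer: FAIL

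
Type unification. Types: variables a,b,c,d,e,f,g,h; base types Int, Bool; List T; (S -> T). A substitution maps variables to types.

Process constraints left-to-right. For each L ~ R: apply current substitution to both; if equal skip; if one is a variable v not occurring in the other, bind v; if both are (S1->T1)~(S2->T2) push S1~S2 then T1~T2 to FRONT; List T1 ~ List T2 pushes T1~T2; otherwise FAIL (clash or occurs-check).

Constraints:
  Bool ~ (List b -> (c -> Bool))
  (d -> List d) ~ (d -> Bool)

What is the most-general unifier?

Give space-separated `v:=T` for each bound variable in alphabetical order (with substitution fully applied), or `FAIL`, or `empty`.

step 1: unify Bool ~ (List b -> (c -> Bool))  [subst: {-} | 1 pending]
  clash: Bool vs (List b -> (c -> Bool))

Answer: FAIL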